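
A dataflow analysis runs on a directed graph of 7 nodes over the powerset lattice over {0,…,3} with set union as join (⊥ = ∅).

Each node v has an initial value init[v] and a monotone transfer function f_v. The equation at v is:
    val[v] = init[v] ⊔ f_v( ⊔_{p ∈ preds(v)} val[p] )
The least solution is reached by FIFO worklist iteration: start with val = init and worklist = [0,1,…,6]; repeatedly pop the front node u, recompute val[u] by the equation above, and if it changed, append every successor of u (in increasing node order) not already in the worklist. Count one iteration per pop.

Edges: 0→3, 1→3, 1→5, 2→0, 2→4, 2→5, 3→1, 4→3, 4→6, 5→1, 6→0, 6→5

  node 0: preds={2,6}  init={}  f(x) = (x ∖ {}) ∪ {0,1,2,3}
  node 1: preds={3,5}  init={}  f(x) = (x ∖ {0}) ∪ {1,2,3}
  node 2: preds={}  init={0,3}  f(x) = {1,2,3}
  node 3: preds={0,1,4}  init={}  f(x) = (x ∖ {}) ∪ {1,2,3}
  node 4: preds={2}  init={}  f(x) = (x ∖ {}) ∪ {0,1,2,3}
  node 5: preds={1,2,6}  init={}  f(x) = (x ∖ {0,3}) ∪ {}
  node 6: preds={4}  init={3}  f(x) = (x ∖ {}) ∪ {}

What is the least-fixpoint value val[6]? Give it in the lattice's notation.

{0,1,2,3}

Iteration log — 11 steps:
  step 1. node 0  ⊔preds={0,3}  new={0,1,2,3}  old={}  +wl: 
  step 2. node 1  ⊔preds={}  new={1,2,3}  old={}  +wl: 
  step 3. node 2  ⊔preds={}  new={0,1,2,3}  old={0,3}  +wl: 0
  step 4. node 3  ⊔preds={0,1,2,3}  new={0,1,2,3}  old={}  +wl: 1
  step 5. node 4  ⊔preds={0,1,2,3}  new={0,1,2,3}  old={}  +wl: 3
  step 6. node 5  ⊔preds={0,1,2,3}  new={1,2}  old={}  +wl: 
  step 7. node 6  ⊔preds={0,1,2,3}  new={0,1,2,3}  old={3}  +wl: 5
  step 8. node 0  ⊔preds={0,1,2,3}  new={0,1,2,3}  stable
  step 9. node 1  ⊔preds={0,1,2,3}  new={1,2,3}  stable
  step 10. node 3  ⊔preds={0,1,2,3}  new={0,1,2,3}  stable
  step 11. node 5  ⊔preds={0,1,2,3}  new={1,2}  stable

Least fixpoint reached:
  node 0: {0,1,2,3}
  node 1: {1,2,3}
  node 2: {0,1,2,3}
  node 3: {0,1,2,3}
  node 4: {0,1,2,3}
  node 5: {1,2}
  node 6: {0,1,2,3}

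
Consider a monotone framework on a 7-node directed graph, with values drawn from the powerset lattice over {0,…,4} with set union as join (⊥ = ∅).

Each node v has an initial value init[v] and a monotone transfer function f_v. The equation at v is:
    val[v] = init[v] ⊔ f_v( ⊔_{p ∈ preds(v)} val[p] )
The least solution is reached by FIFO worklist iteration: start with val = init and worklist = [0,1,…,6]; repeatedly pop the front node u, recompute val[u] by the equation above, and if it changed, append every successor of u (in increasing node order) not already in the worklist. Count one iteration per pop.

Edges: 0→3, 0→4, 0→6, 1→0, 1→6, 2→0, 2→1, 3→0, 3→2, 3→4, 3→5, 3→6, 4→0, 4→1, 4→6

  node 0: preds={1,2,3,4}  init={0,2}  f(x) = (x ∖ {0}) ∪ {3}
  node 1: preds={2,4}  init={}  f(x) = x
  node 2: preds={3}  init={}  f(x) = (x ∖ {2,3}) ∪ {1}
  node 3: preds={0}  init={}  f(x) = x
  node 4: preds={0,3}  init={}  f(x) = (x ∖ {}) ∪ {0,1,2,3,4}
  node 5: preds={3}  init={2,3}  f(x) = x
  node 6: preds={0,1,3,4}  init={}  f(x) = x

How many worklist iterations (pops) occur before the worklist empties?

19

Worklist (19 pops):
  #1 pop 0: in={} → {0,2,3} (was {0,2}); enqueue []
  #2 pop 1: in={} → {} (no change)
  #3 pop 2: in={} → {1} (was {}); enqueue [0,1]
  #4 pop 3: in={0,2,3} → {0,2,3} (was {}); enqueue [2]
  #5 pop 4: in={0,2,3} → {0,1,2,3,4} (was {}); enqueue []
  #6 pop 5: in={0,2,3} → {0,2,3} (was {2,3}); enqueue []
  #7 pop 6: in={0,1,2,3,4} → {0,1,2,3,4} (was {}); enqueue []
  #8 pop 0: in={0,1,2,3,4} → {0,1,2,3,4} (was {0,2,3}); enqueue [3,4,6]
  #9 pop 1: in={0,1,2,3,4} → {0,1,2,3,4} (was {}); enqueue [0]
  #10 pop 2: in={0,2,3} → {0,1} (was {1}); enqueue [1]
  #11 pop 3: in={0,1,2,3,4} → {0,1,2,3,4} (was {0,2,3}); enqueue [2,5]
  #12 pop 4: in={0,1,2,3,4} → {0,1,2,3,4} (no change)
  #13 pop 6: in={0,1,2,3,4} → {0,1,2,3,4} (no change)
  #14 pop 0: in={0,1,2,3,4} → {0,1,2,3,4} (no change)
  #15 pop 1: in={0,1,2,3,4} → {0,1,2,3,4} (no change)
  #16 pop 2: in={0,1,2,3,4} → {0,1,4} (was {0,1}); enqueue [0,1]
  #17 pop 5: in={0,1,2,3,4} → {0,1,2,3,4} (was {0,2,3}); enqueue []
  #18 pop 0: in={0,1,2,3,4} → {0,1,2,3,4} (no change)
  #19 pop 1: in={0,1,2,3,4} → {0,1,2,3,4} (no change)

Fixpoint:
  val[0] = {0,1,2,3,4}
  val[1] = {0,1,2,3,4}
  val[2] = {0,1,4}
  val[3] = {0,1,2,3,4}
  val[4] = {0,1,2,3,4}
  val[5] = {0,1,2,3,4}
  val[6] = {0,1,2,3,4}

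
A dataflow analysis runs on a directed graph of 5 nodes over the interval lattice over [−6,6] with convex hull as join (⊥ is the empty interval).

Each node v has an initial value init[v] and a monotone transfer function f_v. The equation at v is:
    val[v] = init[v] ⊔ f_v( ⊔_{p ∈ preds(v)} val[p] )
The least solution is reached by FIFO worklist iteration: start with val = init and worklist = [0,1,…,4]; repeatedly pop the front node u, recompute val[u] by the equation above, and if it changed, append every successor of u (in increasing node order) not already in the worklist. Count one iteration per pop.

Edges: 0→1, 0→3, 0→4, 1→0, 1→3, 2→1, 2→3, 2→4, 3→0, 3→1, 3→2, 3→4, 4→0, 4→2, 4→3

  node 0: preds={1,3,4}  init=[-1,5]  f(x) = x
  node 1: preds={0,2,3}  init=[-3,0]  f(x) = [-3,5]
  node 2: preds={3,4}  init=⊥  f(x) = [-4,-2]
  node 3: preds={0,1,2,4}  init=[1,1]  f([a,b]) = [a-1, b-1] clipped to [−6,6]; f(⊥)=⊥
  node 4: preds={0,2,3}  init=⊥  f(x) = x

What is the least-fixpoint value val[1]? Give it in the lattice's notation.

Iteration log — 15 steps:
  step 1. node 0  ⊔preds=[-3,1]  new=[-3,5]  old=[-1,5]  +wl: 
  step 2. node 1  ⊔preds=[-3,5]  new=[-3,5]  old=[-3,0]  +wl: 0
  step 3. node 2  ⊔preds=[1,1]  new=[-4,-2]  old=⊥  +wl: 1
  step 4. node 3  ⊔preds=[-4,5]  new=[-5,4]  old=[1,1]  +wl: 2
  step 5. node 4  ⊔preds=[-5,5]  new=[-5,5]  old=⊥  +wl: 3
  step 6. node 0  ⊔preds=[-5,5]  new=[-5,5]  old=[-3,5]  +wl: 4
  step 7. node 1  ⊔preds=[-5,5]  new=[-3,5]  stable
  step 8. node 2  ⊔preds=[-5,5]  new=[-4,-2]  stable
  step 9. node 3  ⊔preds=[-5,5]  new=[-6,4]  old=[-5,4]  +wl: 0,1,2
  step 10. node 4  ⊔preds=[-6,5]  new=[-6,5]  old=[-5,5]  +wl: 3
  step 11. node 0  ⊔preds=[-6,5]  new=[-6,5]  old=[-5,5]  +wl: 4
  step 12. node 1  ⊔preds=[-6,5]  new=[-3,5]  stable
  step 13. node 2  ⊔preds=[-6,5]  new=[-4,-2]  stable
  step 14. node 3  ⊔preds=[-6,5]  new=[-6,4]  stable
  step 15. node 4  ⊔preds=[-6,5]  new=[-6,5]  stable

Least fixpoint reached:
  node 0: [-6,5]
  node 1: [-3,5]
  node 2: [-4,-2]
  node 3: [-6,4]
  node 4: [-6,5]

[-3,5]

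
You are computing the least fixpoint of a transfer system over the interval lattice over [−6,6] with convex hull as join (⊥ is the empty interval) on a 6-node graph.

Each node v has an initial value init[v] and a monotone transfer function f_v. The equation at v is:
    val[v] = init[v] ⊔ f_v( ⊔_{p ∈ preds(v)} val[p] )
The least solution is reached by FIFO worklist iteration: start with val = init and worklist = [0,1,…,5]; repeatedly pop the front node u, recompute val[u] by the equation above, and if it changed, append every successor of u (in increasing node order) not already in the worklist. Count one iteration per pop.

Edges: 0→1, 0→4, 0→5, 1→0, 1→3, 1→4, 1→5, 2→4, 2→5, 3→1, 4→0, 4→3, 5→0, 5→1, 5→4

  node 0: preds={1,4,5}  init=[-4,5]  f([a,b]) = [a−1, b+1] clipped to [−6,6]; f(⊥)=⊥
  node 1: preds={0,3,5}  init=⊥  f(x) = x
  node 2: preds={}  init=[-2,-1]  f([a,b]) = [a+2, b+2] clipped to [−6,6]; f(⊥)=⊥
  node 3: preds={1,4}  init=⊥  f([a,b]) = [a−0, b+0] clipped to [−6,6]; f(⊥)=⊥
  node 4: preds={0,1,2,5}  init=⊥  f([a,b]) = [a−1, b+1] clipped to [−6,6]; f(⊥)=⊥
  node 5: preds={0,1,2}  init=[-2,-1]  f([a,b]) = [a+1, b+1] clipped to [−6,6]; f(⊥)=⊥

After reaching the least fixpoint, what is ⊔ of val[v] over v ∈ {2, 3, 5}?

Iteration log — 15 steps:
  step 1. node 0  ⊔preds=[-2,-1]  new=[-4,5]  stable
  step 2. node 1  ⊔preds=[-4,5]  new=[-4,5]  old=⊥  +wl: 0
  step 3. node 2  ⊔preds=⊥  new=[-2,-1]  stable
  step 4. node 3  ⊔preds=[-4,5]  new=[-4,5]  old=⊥  +wl: 1
  step 5. node 4  ⊔preds=[-4,5]  new=[-5,6]  old=⊥  +wl: 3
  step 6. node 5  ⊔preds=[-4,5]  new=[-3,6]  old=[-2,-1]  +wl: 4
  step 7. node 0  ⊔preds=[-5,6]  new=[-6,6]  old=[-4,5]  +wl: 5
  step 8. node 1  ⊔preds=[-6,6]  new=[-6,6]  old=[-4,5]  +wl: 0
  step 9. node 3  ⊔preds=[-6,6]  new=[-6,6]  old=[-4,5]  +wl: 1
  step 10. node 4  ⊔preds=[-6,6]  new=[-6,6]  old=[-5,6]  +wl: 3
  step 11. node 5  ⊔preds=[-6,6]  new=[-5,6]  old=[-3,6]  +wl: 4
  step 12. node 0  ⊔preds=[-6,6]  new=[-6,6]  stable
  step 13. node 1  ⊔preds=[-6,6]  new=[-6,6]  stable
  step 14. node 3  ⊔preds=[-6,6]  new=[-6,6]  stable
  step 15. node 4  ⊔preds=[-6,6]  new=[-6,6]  stable

Least fixpoint reached:
  node 0: [-6,6]
  node 1: [-6,6]
  node 2: [-2,-1]
  node 3: [-6,6]
  node 4: [-6,6]
  node 5: [-5,6]

[-6,6]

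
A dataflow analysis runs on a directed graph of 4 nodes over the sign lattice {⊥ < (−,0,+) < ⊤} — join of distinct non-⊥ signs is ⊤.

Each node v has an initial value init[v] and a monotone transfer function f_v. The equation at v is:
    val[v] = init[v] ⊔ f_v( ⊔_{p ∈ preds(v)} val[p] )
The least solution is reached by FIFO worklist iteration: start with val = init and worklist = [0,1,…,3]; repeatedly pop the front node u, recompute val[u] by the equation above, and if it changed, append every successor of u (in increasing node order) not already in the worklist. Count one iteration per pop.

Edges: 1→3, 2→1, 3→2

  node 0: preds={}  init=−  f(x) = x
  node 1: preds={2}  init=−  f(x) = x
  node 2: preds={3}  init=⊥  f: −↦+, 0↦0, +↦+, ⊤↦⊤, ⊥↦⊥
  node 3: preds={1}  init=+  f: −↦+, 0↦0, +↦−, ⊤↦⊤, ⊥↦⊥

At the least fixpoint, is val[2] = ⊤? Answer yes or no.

yes

Iteration log — 8 steps:
  step 1. node 0  ⊔preds=⊥  new=−  stable
  step 2. node 1  ⊔preds=⊥  new=−  stable
  step 3. node 2  ⊔preds=+  new=+  old=⊥  +wl: 1
  step 4. node 3  ⊔preds=−  new=+  stable
  step 5. node 1  ⊔preds=+  new=⊤  old=−  +wl: 3
  step 6. node 3  ⊔preds=⊤  new=⊤  old=+  +wl: 2
  step 7. node 2  ⊔preds=⊤  new=⊤  old=+  +wl: 1
  step 8. node 1  ⊔preds=⊤  new=⊤  stable

Least fixpoint reached:
  node 0: −
  node 1: ⊤
  node 2: ⊤
  node 3: ⊤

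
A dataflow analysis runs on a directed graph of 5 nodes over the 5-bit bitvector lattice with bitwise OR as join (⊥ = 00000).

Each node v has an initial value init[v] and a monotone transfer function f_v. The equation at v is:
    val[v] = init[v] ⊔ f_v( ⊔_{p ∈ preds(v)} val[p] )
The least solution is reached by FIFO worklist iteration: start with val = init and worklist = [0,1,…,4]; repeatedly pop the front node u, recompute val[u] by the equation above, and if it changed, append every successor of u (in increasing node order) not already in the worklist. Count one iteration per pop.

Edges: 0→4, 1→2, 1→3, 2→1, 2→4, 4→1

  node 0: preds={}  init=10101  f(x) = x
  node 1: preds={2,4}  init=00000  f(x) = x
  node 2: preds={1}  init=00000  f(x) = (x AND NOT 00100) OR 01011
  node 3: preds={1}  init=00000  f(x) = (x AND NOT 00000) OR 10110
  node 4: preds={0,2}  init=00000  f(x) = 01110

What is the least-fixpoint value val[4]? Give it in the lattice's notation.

01110

Worklist (8 pops):
  #1 pop 0: in=00000 → 10101 (no change)
  #2 pop 1: in=00000 → 00000 (no change)
  #3 pop 2: in=00000 → 01011 (was 00000); enqueue [1]
  #4 pop 3: in=00000 → 10110 (was 00000); enqueue []
  #5 pop 4: in=11111 → 01110 (was 00000); enqueue []
  #6 pop 1: in=01111 → 01111 (was 00000); enqueue [2,3]
  #7 pop 2: in=01111 → 01011 (no change)
  #8 pop 3: in=01111 → 11111 (was 10110); enqueue []

Fixpoint:
  val[0] = 10101
  val[1] = 01111
  val[2] = 01011
  val[3] = 11111
  val[4] = 01110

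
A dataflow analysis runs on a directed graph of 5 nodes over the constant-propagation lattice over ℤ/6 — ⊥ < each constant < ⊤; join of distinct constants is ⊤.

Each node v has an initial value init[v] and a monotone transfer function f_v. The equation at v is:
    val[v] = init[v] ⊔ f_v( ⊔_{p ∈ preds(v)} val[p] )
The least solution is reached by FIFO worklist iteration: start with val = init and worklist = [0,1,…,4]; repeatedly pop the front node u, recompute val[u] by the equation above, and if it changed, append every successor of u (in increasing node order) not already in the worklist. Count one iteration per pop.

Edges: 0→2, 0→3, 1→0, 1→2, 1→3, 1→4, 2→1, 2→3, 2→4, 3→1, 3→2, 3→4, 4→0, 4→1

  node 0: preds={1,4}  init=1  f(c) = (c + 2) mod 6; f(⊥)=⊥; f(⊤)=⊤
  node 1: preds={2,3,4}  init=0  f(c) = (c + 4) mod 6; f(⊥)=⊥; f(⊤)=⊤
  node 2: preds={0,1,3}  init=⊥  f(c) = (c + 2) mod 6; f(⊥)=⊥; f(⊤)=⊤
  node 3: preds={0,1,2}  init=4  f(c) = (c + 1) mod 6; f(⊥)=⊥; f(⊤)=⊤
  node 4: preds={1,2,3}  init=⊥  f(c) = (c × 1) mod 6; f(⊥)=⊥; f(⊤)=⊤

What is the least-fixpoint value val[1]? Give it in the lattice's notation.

Worklist (8 pops):
  #1 pop 0: in=0 → ⊤ (was 1); enqueue []
  #2 pop 1: in=4 → ⊤ (was 0); enqueue [0]
  #3 pop 2: in=⊤ → ⊤ (was ⊥); enqueue [1]
  #4 pop 3: in=⊤ → ⊤ (was 4); enqueue [2]
  #5 pop 4: in=⊤ → ⊤ (was ⊥); enqueue []
  #6 pop 0: in=⊤ → ⊤ (no change)
  #7 pop 1: in=⊤ → ⊤ (no change)
  #8 pop 2: in=⊤ → ⊤ (no change)

Fixpoint:
  val[0] = ⊤
  val[1] = ⊤
  val[2] = ⊤
  val[3] = ⊤
  val[4] = ⊤

⊤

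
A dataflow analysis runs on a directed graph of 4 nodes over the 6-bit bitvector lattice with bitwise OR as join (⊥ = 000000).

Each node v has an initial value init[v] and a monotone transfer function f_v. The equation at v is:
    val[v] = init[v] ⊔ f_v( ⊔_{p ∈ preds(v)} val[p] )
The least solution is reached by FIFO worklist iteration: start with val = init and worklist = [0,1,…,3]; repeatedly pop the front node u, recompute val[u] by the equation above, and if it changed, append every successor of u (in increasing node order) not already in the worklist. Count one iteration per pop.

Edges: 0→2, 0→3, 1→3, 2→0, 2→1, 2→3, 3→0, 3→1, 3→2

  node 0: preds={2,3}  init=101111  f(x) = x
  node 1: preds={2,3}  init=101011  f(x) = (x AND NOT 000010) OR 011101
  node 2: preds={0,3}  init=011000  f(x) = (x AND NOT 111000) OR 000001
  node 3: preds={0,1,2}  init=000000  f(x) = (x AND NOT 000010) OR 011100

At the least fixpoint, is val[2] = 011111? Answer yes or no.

Iteration log — 7 steps:
  step 1. node 0  ⊔preds=011000  new=111111  old=101111  +wl: 
  step 2. node 1  ⊔preds=011000  new=111111  old=101011  +wl: 
  step 3. node 2  ⊔preds=111111  new=011111  old=011000  +wl: 0,1
  step 4. node 3  ⊔preds=111111  new=111101  old=000000  +wl: 2
  step 5. node 0  ⊔preds=111111  new=111111  stable
  step 6. node 1  ⊔preds=111111  new=111111  stable
  step 7. node 2  ⊔preds=111111  new=011111  stable

Least fixpoint reached:
  node 0: 111111
  node 1: 111111
  node 2: 011111
  node 3: 111101

yes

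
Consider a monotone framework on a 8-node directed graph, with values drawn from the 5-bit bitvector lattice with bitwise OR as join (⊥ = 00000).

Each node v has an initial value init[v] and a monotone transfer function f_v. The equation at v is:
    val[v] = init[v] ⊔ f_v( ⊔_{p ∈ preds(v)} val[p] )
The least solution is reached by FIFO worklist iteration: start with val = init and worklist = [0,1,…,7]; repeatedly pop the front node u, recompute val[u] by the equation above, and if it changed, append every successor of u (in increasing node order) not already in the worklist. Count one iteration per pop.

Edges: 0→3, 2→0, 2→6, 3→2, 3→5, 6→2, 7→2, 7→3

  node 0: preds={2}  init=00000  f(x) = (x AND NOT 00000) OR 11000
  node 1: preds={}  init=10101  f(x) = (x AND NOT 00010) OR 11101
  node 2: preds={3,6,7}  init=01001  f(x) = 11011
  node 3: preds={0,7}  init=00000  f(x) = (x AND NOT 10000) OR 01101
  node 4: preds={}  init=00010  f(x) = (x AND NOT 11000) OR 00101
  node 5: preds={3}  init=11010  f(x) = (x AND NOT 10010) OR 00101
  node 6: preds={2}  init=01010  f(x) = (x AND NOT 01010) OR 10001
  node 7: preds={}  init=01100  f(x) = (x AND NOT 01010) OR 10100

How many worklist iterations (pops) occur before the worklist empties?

13

Worklist (13 pops):
  #1 pop 0: in=01001 → 11001 (was 00000); enqueue []
  #2 pop 1: in=00000 → 11101 (was 10101); enqueue []
  #3 pop 2: in=01110 → 11011 (was 01001); enqueue [0]
  #4 pop 3: in=11101 → 01101 (was 00000); enqueue [2]
  #5 pop 4: in=00000 → 00111 (was 00010); enqueue []
  #6 pop 5: in=01101 → 11111 (was 11010); enqueue []
  #7 pop 6: in=11011 → 11011 (was 01010); enqueue []
  #8 pop 7: in=00000 → 11100 (was 01100); enqueue [3]
  #9 pop 0: in=11011 → 11011 (was 11001); enqueue []
  #10 pop 2: in=11111 → 11011 (no change)
  #11 pop 3: in=11111 → 01111 (was 01101); enqueue [2,5]
  #12 pop 2: in=11111 → 11011 (no change)
  #13 pop 5: in=01111 → 11111 (no change)

Fixpoint:
  val[0] = 11011
  val[1] = 11101
  val[2] = 11011
  val[3] = 01111
  val[4] = 00111
  val[5] = 11111
  val[6] = 11011
  val[7] = 11100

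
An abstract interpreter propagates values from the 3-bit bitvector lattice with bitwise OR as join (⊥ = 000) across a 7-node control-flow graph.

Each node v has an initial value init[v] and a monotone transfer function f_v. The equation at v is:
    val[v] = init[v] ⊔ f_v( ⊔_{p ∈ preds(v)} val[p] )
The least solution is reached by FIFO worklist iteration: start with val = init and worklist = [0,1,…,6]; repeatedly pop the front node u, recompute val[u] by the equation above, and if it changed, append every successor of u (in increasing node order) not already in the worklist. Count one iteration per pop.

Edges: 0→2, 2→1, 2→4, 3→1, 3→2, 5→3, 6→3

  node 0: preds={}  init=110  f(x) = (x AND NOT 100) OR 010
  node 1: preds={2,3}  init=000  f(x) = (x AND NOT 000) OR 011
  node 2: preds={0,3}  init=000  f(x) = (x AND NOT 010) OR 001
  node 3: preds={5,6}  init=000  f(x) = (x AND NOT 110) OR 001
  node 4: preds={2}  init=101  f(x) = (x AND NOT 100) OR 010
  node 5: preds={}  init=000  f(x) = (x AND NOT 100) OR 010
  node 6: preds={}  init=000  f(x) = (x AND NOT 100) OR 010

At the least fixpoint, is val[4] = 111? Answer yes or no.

yes

Iteration log — 10 steps:
  step 1. node 0  ⊔preds=000  new=110  stable
  step 2. node 1  ⊔preds=000  new=011  old=000  +wl: 
  step 3. node 2  ⊔preds=110  new=101  old=000  +wl: 1
  step 4. node 3  ⊔preds=000  new=001  old=000  +wl: 2
  step 5. node 4  ⊔preds=101  new=111  old=101  +wl: 
  step 6. node 5  ⊔preds=000  new=010  old=000  +wl: 3
  step 7. node 6  ⊔preds=000  new=010  old=000  +wl: 
  step 8. node 1  ⊔preds=101  new=111  old=011  +wl: 
  step 9. node 2  ⊔preds=111  new=101  stable
  step 10. node 3  ⊔preds=010  new=001  stable

Least fixpoint reached:
  node 0: 110
  node 1: 111
  node 2: 101
  node 3: 001
  node 4: 111
  node 5: 010
  node 6: 010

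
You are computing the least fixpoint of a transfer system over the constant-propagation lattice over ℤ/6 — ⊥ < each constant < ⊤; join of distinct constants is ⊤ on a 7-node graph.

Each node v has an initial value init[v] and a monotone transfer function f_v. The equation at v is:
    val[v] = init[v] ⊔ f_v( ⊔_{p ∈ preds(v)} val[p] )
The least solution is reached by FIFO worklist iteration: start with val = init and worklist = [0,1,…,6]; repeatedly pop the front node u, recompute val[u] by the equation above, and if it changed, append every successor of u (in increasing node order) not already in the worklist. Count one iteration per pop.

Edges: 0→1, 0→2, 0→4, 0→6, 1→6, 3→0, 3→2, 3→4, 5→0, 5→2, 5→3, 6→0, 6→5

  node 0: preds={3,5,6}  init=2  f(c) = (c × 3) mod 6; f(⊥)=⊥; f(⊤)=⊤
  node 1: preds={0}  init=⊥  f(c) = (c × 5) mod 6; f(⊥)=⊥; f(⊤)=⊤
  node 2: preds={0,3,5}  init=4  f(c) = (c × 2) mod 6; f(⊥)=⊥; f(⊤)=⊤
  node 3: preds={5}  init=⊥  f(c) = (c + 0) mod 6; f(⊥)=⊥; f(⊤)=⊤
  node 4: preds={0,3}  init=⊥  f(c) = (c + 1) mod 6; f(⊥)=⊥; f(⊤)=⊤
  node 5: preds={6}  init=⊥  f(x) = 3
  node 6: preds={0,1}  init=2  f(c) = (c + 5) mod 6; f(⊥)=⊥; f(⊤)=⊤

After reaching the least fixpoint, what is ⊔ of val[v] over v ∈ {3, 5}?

3

Iteration log — 14 steps:
  step 1. node 0  ⊔preds=2  new=⊤  old=2  +wl: 
  step 2. node 1  ⊔preds=⊤  new=⊤  old=⊥  +wl: 
  step 3. node 2  ⊔preds=⊤  new=⊤  old=4  +wl: 
  step 4. node 3  ⊔preds=⊥  new=⊥  stable
  step 5. node 4  ⊔preds=⊤  new=⊤  old=⊥  +wl: 
  step 6. node 5  ⊔preds=2  new=3  old=⊥  +wl: 0,2,3
  step 7. node 6  ⊔preds=⊤  new=⊤  old=2  +wl: 5
  step 8. node 0  ⊔preds=⊤  new=⊤  stable
  step 9. node 2  ⊔preds=⊤  new=⊤  stable
  step 10. node 3  ⊔preds=3  new=3  old=⊥  +wl: 0,2,4
  step 11. node 5  ⊔preds=⊤  new=3  stable
  step 12. node 0  ⊔preds=⊤  new=⊤  stable
  step 13. node 2  ⊔preds=⊤  new=⊤  stable
  step 14. node 4  ⊔preds=⊤  new=⊤  stable

Least fixpoint reached:
  node 0: ⊤
  node 1: ⊤
  node 2: ⊤
  node 3: 3
  node 4: ⊤
  node 5: 3
  node 6: ⊤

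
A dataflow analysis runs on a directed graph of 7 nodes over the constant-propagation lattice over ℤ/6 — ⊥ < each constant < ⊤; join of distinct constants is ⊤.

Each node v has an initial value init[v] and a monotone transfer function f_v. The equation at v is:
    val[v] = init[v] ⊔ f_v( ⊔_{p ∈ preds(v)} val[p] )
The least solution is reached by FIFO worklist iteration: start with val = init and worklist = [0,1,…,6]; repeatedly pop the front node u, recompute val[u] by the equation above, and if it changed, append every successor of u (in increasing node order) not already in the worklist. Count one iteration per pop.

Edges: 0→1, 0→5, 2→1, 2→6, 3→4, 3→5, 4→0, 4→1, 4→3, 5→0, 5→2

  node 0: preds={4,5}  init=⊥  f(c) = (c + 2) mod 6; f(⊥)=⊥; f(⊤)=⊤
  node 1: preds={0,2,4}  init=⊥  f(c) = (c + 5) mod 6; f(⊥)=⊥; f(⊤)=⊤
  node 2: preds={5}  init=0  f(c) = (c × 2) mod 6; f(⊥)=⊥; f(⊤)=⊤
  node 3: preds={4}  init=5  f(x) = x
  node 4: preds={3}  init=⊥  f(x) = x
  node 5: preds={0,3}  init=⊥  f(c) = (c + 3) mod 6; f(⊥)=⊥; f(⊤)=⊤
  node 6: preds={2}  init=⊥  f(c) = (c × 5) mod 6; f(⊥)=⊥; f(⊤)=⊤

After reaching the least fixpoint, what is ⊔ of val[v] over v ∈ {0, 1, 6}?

⊤

Worklist (16 pops):
  #1 pop 0: in=⊥ → ⊥ (no change)
  #2 pop 1: in=0 → 5 (was ⊥); enqueue []
  #3 pop 2: in=⊥ → 0 (no change)
  #4 pop 3: in=⊥ → 5 (no change)
  #5 pop 4: in=5 → 5 (was ⊥); enqueue [0,1,3]
  #6 pop 5: in=5 → 2 (was ⊥); enqueue [2]
  #7 pop 6: in=0 → 0 (was ⊥); enqueue []
  #8 pop 0: in=⊤ → ⊤ (was ⊥); enqueue [5]
  #9 pop 1: in=⊤ → ⊤ (was 5); enqueue []
  #10 pop 3: in=5 → 5 (no change)
  #11 pop 2: in=2 → ⊤ (was 0); enqueue [1,6]
  #12 pop 5: in=⊤ → ⊤ (was 2); enqueue [0,2]
  #13 pop 1: in=⊤ → ⊤ (no change)
  #14 pop 6: in=⊤ → ⊤ (was 0); enqueue []
  #15 pop 0: in=⊤ → ⊤ (no change)
  #16 pop 2: in=⊤ → ⊤ (no change)

Fixpoint:
  val[0] = ⊤
  val[1] = ⊤
  val[2] = ⊤
  val[3] = 5
  val[4] = 5
  val[5] = ⊤
  val[6] = ⊤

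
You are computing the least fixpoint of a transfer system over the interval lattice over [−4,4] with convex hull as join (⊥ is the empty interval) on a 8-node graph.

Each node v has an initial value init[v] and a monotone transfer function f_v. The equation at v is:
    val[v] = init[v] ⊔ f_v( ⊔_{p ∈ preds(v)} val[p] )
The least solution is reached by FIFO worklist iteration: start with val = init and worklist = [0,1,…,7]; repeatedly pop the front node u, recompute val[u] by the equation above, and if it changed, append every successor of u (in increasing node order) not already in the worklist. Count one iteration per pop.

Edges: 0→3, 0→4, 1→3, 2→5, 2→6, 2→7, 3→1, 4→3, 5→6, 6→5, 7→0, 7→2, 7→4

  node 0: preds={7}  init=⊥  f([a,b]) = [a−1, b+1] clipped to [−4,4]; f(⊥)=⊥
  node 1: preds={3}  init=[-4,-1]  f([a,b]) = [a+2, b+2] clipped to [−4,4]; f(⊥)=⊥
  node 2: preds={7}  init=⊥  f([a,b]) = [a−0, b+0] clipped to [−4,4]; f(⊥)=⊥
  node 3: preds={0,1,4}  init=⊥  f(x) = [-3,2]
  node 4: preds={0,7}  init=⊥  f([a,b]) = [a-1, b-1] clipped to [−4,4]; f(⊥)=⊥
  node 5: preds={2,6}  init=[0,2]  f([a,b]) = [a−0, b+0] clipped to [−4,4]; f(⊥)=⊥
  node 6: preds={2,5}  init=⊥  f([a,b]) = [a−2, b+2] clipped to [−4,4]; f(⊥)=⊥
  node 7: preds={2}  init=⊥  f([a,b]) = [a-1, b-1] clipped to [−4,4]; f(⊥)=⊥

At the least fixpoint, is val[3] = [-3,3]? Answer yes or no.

Trace (14 dequeues):
  [1] u=0 | in ⊥ | out ⊥ | ==
  [2] u=1 | in ⊥ | out [-4,-1] | ==
  [3] u=2 | in ⊥ | out ⊥ | ==
  [4] u=3 | in [-4,-1] | out [-3,2] | prev ⊥ | push {1}
  [5] u=4 | in ⊥ | out ⊥ | ==
  [6] u=5 | in ⊥ | out [0,2] | ==
  [7] u=6 | in [0,2] | out [-2,4] | prev ⊥ | push {5}
  [8] u=7 | in ⊥ | out ⊥ | ==
  [9] u=1 | in [-3,2] | out [-4,4] | prev [-4,-1] | push {3}
  [10] u=5 | in [-2,4] | out [-2,4] | prev [0,2] | push {6}
  [11] u=3 | in [-4,4] | out [-3,2] | ==
  [12] u=6 | in [-2,4] | out [-4,4] | prev [-2,4] | push {5}
  [13] u=5 | in [-4,4] | out [-4,4] | prev [-2,4] | push {6}
  [14] u=6 | in [-4,4] | out [-4,4] | ==

Converged values:
  [0] ⊥
  [1] [-4,4]
  [2] ⊥
  [3] [-3,2]
  [4] ⊥
  [5] [-4,4]
  [6] [-4,4]
  [7] ⊥

no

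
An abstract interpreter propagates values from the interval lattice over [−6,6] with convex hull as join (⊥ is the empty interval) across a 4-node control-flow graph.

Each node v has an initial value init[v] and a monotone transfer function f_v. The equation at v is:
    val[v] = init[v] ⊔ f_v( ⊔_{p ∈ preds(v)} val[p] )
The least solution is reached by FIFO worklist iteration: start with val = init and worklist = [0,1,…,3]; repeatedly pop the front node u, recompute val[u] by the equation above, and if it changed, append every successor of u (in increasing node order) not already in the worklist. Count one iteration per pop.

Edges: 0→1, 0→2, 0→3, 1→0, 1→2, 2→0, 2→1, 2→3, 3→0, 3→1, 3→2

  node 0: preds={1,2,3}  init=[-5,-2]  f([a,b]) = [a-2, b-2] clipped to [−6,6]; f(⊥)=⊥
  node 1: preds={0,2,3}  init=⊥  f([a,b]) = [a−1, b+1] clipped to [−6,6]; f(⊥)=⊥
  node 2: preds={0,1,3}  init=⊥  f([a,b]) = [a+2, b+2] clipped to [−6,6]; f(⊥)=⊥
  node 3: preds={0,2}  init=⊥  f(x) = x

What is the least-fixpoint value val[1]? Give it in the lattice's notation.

Worklist (17 pops):
  #1 pop 0: in=⊥ → [-5,-2] (no change)
  #2 pop 1: in=[-5,-2] → [-6,-1] (was ⊥); enqueue [0]
  #3 pop 2: in=[-6,-1] → [-4,1] (was ⊥); enqueue [1]
  #4 pop 3: in=[-5,1] → [-5,1] (was ⊥); enqueue [2]
  #5 pop 0: in=[-6,1] → [-6,-1] (was [-5,-2]); enqueue [3]
  #6 pop 1: in=[-6,1] → [-6,2] (was [-6,-1]); enqueue [0]
  #7 pop 2: in=[-6,2] → [-4,4] (was [-4,1]); enqueue [1]
  #8 pop 3: in=[-6,4] → [-6,4] (was [-5,1]); enqueue [2]
  #9 pop 0: in=[-6,4] → [-6,2] (was [-6,-1]); enqueue [3]
  #10 pop 1: in=[-6,4] → [-6,5] (was [-6,2]); enqueue [0]
  #11 pop 2: in=[-6,5] → [-4,6] (was [-4,4]); enqueue [1]
  #12 pop 3: in=[-6,6] → [-6,6] (was [-6,4]); enqueue [2]
  #13 pop 0: in=[-6,6] → [-6,4] (was [-6,2]); enqueue [3]
  #14 pop 1: in=[-6,6] → [-6,6] (was [-6,5]); enqueue [0]
  #15 pop 2: in=[-6,6] → [-4,6] (no change)
  #16 pop 3: in=[-6,6] → [-6,6] (no change)
  #17 pop 0: in=[-6,6] → [-6,4] (no change)

Fixpoint:
  val[0] = [-6,4]
  val[1] = [-6,6]
  val[2] = [-4,6]
  val[3] = [-6,6]

[-6,6]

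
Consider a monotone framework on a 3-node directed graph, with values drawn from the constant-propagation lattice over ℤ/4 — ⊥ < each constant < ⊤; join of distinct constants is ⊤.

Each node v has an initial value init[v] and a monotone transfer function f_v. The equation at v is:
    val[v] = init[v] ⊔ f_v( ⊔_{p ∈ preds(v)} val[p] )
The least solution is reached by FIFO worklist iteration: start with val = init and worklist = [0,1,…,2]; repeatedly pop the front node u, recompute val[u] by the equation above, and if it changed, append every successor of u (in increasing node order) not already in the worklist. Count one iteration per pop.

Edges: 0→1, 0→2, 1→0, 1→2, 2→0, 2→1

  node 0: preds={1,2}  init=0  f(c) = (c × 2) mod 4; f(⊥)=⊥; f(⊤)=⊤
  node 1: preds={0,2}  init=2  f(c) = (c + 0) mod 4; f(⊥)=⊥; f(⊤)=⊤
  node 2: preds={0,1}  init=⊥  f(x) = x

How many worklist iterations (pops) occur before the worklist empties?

Trace (6 dequeues):
  [1] u=0 | in 2 | out 0 | ==
  [2] u=1 | in 0 | out ⊤ | prev 2 | push {0}
  [3] u=2 | in ⊤ | out ⊤ | prev ⊥ | push {1}
  [4] u=0 | in ⊤ | out ⊤ | prev 0 | push {2}
  [5] u=1 | in ⊤ | out ⊤ | ==
  [6] u=2 | in ⊤ | out ⊤ | ==

Converged values:
  [0] ⊤
  [1] ⊤
  [2] ⊤

6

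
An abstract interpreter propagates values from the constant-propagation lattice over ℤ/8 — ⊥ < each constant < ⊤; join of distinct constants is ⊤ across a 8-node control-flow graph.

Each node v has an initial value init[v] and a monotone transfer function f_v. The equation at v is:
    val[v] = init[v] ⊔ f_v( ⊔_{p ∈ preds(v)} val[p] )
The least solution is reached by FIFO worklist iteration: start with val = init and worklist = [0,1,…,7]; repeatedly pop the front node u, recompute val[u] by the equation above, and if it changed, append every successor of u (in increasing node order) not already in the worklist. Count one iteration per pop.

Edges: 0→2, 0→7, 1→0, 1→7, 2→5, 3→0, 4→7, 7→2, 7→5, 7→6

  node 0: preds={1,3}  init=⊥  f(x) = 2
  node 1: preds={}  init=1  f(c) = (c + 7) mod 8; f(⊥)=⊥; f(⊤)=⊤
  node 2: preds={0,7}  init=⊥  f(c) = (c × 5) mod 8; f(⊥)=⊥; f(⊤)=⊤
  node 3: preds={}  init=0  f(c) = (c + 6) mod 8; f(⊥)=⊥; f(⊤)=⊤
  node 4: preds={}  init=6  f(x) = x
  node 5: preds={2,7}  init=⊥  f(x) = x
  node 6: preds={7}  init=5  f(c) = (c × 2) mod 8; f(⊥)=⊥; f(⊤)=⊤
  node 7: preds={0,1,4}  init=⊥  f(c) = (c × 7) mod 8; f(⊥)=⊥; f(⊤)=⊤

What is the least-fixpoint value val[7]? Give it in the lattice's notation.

Trace (11 dequeues):
  [1] u=0 | in ⊤ | out 2 | prev ⊥ | push {}
  [2] u=1 | in ⊥ | out 1 | ==
  [3] u=2 | in 2 | out 2 | prev ⊥ | push {}
  [4] u=3 | in ⊥ | out 0 | ==
  [5] u=4 | in ⊥ | out 6 | ==
  [6] u=5 | in 2 | out 2 | prev ⊥ | push {}
  [7] u=6 | in ⊥ | out 5 | ==
  [8] u=7 | in ⊤ | out ⊤ | prev ⊥ | push {2,5,6}
  [9] u=2 | in ⊤ | out ⊤ | prev 2 | push {}
  [10] u=5 | in ⊤ | out ⊤ | prev 2 | push {}
  [11] u=6 | in ⊤ | out ⊤ | prev 5 | push {}

Converged values:
  [0] 2
  [1] 1
  [2] ⊤
  [3] 0
  [4] 6
  [5] ⊤
  [6] ⊤
  [7] ⊤

⊤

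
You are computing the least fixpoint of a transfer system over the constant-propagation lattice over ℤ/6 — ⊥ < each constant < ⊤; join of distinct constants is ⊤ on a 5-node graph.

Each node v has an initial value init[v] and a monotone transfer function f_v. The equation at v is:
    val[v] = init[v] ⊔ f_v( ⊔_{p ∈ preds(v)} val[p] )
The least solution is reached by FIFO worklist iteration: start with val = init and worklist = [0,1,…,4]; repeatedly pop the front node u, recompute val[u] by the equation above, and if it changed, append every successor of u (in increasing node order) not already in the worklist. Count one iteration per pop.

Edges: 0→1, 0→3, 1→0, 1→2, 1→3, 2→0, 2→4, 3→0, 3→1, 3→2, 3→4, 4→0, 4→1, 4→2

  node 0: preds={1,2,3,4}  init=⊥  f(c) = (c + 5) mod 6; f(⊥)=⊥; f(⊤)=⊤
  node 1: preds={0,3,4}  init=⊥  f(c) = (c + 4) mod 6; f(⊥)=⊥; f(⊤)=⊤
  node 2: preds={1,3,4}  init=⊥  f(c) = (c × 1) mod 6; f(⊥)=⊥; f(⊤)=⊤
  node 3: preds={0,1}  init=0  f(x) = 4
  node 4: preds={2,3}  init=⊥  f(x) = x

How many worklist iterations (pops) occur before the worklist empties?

Trace (9 dequeues):
  [1] u=0 | in 0 | out 5 | prev ⊥ | push {}
  [2] u=1 | in ⊤ | out ⊤ | prev ⊥ | push {0}
  [3] u=2 | in ⊤ | out ⊤ | prev ⊥ | push {}
  [4] u=3 | in ⊤ | out ⊤ | prev 0 | push {1,2}
  [5] u=4 | in ⊤ | out ⊤ | prev ⊥ | push {}
  [6] u=0 | in ⊤ | out ⊤ | prev 5 | push {3}
  [7] u=1 | in ⊤ | out ⊤ | ==
  [8] u=2 | in ⊤ | out ⊤ | ==
  [9] u=3 | in ⊤ | out ⊤ | ==

Converged values:
  [0] ⊤
  [1] ⊤
  [2] ⊤
  [3] ⊤
  [4] ⊤

9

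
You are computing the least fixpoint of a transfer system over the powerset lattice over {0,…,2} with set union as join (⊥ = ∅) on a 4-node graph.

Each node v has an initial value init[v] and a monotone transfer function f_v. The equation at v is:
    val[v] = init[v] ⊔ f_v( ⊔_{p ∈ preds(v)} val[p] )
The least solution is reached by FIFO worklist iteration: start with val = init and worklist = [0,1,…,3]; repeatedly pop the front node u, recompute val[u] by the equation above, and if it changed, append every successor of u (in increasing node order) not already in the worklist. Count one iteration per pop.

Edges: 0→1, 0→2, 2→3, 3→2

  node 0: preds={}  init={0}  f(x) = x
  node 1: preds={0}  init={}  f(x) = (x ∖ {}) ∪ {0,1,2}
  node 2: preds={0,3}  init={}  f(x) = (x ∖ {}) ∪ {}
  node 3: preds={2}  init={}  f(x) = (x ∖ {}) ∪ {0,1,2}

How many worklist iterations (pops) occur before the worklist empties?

6

Iteration log — 6 steps:
  step 1. node 0  ⊔preds={}  new={0}  stable
  step 2. node 1  ⊔preds={0}  new={0,1,2}  old={}  +wl: 
  step 3. node 2  ⊔preds={0}  new={0}  old={}  +wl: 
  step 4. node 3  ⊔preds={0}  new={0,1,2}  old={}  +wl: 2
  step 5. node 2  ⊔preds={0,1,2}  new={0,1,2}  old={0}  +wl: 3
  step 6. node 3  ⊔preds={0,1,2}  new={0,1,2}  stable

Least fixpoint reached:
  node 0: {0}
  node 1: {0,1,2}
  node 2: {0,1,2}
  node 3: {0,1,2}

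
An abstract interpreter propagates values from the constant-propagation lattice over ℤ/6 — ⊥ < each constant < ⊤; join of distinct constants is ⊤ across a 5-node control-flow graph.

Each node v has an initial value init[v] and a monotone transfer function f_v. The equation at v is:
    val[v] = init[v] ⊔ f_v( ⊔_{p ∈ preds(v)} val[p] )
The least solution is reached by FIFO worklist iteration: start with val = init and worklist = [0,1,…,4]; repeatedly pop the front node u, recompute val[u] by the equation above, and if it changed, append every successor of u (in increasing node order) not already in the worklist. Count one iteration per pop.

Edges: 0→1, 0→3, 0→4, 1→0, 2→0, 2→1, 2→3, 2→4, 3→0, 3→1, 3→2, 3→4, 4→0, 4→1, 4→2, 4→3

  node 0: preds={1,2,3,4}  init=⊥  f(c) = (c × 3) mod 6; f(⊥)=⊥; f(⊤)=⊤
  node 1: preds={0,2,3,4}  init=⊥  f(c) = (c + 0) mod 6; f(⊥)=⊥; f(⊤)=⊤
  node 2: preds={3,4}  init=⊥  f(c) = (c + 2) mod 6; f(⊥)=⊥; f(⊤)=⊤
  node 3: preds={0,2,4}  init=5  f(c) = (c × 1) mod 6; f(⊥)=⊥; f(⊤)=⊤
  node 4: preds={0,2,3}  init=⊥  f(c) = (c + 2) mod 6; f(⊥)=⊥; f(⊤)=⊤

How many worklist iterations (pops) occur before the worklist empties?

Worklist (12 pops):
  #1 pop 0: in=5 → 3 (was ⊥); enqueue []
  #2 pop 1: in=⊤ → ⊤ (was ⊥); enqueue [0]
  #3 pop 2: in=5 → 1 (was ⊥); enqueue [1]
  #4 pop 3: in=⊤ → ⊤ (was 5); enqueue [2]
  #5 pop 4: in=⊤ → ⊤ (was ⊥); enqueue [3]
  #6 pop 0: in=⊤ → ⊤ (was 3); enqueue [4]
  #7 pop 1: in=⊤ → ⊤ (no change)
  #8 pop 2: in=⊤ → ⊤ (was 1); enqueue [0,1]
  #9 pop 3: in=⊤ → ⊤ (no change)
  #10 pop 4: in=⊤ → ⊤ (no change)
  #11 pop 0: in=⊤ → ⊤ (no change)
  #12 pop 1: in=⊤ → ⊤ (no change)

Fixpoint:
  val[0] = ⊤
  val[1] = ⊤
  val[2] = ⊤
  val[3] = ⊤
  val[4] = ⊤

12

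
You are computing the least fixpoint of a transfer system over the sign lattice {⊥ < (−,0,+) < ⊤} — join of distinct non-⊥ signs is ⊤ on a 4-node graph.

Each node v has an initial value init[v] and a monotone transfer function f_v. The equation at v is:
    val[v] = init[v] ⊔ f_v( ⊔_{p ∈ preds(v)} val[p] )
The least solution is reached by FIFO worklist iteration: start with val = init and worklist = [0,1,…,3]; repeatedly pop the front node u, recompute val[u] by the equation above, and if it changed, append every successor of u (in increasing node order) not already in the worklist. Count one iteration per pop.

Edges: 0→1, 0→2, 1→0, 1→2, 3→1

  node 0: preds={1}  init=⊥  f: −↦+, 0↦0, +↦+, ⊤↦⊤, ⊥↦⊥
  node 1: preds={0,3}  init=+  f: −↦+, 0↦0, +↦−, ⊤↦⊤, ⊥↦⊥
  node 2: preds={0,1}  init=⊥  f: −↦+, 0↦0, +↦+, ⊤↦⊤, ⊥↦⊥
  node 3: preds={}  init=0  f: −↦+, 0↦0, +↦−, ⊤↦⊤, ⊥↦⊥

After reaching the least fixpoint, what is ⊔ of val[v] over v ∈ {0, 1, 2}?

⊤

Trace (7 dequeues):
  [1] u=0 | in + | out + | prev ⊥ | push {}
  [2] u=1 | in ⊤ | out ⊤ | prev + | push {0}
  [3] u=2 | in ⊤ | out ⊤ | prev ⊥ | push {}
  [4] u=3 | in ⊥ | out 0 | ==
  [5] u=0 | in ⊤ | out ⊤ | prev + | push {1,2}
  [6] u=1 | in ⊤ | out ⊤ | ==
  [7] u=2 | in ⊤ | out ⊤ | ==

Converged values:
  [0] ⊤
  [1] ⊤
  [2] ⊤
  [3] 0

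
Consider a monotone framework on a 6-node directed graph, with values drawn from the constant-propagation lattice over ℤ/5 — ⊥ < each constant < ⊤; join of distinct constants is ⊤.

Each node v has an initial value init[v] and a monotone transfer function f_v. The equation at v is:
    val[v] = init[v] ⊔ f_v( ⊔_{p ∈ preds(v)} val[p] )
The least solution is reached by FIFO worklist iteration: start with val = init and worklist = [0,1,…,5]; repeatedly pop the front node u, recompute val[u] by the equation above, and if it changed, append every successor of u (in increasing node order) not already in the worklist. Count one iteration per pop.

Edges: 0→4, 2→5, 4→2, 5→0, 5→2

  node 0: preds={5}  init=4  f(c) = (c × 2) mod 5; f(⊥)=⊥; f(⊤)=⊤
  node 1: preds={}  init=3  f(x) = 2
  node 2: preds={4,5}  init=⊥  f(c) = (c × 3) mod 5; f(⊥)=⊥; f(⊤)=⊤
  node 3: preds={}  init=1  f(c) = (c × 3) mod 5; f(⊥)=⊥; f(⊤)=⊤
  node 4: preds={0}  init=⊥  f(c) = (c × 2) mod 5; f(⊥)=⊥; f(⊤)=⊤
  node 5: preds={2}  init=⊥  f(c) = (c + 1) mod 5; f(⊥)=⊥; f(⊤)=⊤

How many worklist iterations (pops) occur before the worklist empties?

Trace (14 dequeues):
  [1] u=0 | in ⊥ | out 4 | ==
  [2] u=1 | in ⊥ | out ⊤ | prev 3 | push {}
  [3] u=2 | in ⊥ | out ⊥ | ==
  [4] u=3 | in ⊥ | out 1 | ==
  [5] u=4 | in 4 | out 3 | prev ⊥ | push {2}
  [6] u=5 | in ⊥ | out ⊥ | ==
  [7] u=2 | in 3 | out 4 | prev ⊥ | push {5}
  [8] u=5 | in 4 | out 0 | prev ⊥ | push {0,2}
  [9] u=0 | in 0 | out ⊤ | prev 4 | push {4}
  [10] u=2 | in ⊤ | out ⊤ | prev 4 | push {5}
  [11] u=4 | in ⊤ | out ⊤ | prev 3 | push {2}
  [12] u=5 | in ⊤ | out ⊤ | prev 0 | push {0}
  [13] u=2 | in ⊤ | out ⊤ | ==
  [14] u=0 | in ⊤ | out ⊤ | ==

Converged values:
  [0] ⊤
  [1] ⊤
  [2] ⊤
  [3] 1
  [4] ⊤
  [5] ⊤

14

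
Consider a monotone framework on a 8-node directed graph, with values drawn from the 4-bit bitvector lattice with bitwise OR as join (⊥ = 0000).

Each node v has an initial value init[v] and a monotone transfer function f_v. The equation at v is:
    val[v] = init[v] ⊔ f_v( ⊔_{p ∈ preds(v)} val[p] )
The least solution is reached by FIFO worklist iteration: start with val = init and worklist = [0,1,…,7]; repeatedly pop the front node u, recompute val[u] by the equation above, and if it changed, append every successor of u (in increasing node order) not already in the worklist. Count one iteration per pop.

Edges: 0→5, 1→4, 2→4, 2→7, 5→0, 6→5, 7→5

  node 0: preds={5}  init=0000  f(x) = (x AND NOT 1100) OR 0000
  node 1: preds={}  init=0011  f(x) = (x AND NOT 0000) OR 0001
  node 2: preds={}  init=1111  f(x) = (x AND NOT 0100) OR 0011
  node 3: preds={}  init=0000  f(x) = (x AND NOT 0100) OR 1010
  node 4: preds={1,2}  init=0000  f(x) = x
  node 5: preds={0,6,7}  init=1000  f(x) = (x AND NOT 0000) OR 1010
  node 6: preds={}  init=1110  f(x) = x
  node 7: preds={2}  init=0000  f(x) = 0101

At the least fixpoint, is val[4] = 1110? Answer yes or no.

Iteration log — 12 steps:
  step 1. node 0  ⊔preds=1000  new=0000  stable
  step 2. node 1  ⊔preds=0000  new=0011  stable
  step 3. node 2  ⊔preds=0000  new=1111  stable
  step 4. node 3  ⊔preds=0000  new=1010  old=0000  +wl: 
  step 5. node 4  ⊔preds=1111  new=1111  old=0000  +wl: 
  step 6. node 5  ⊔preds=1110  new=1110  old=1000  +wl: 0
  step 7. node 6  ⊔preds=0000  new=1110  stable
  step 8. node 7  ⊔preds=1111  new=0101  old=0000  +wl: 5
  step 9. node 0  ⊔preds=1110  new=0010  old=0000  +wl: 
  step 10. node 5  ⊔preds=1111  new=1111  old=1110  +wl: 0
  step 11. node 0  ⊔preds=1111  new=0011  old=0010  +wl: 5
  step 12. node 5  ⊔preds=1111  new=1111  stable

Least fixpoint reached:
  node 0: 0011
  node 1: 0011
  node 2: 1111
  node 3: 1010
  node 4: 1111
  node 5: 1111
  node 6: 1110
  node 7: 0101

no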